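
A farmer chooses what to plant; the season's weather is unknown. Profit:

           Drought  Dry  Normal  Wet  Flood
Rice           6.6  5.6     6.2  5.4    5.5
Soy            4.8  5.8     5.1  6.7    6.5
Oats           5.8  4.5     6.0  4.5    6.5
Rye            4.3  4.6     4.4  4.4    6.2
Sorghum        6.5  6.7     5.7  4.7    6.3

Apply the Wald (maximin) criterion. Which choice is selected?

Rice

Row minima: Rice=5.4, Soy=4.8, Oats=4.5, Rye=4.3, Sorghum=4.7
Best worst-case = 5.4 → Rice.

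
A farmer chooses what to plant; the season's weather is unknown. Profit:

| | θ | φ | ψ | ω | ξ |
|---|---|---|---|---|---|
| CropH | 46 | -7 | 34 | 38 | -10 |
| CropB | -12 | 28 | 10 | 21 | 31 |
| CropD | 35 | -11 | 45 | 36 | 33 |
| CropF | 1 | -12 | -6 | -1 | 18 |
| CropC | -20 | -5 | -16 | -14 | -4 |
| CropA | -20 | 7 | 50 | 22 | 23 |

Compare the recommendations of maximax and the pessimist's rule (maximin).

maximax → CropA; maximin → CropH (disagree)

Row maxima: CropH=46, CropB=31, CropD=45, CropF=18, CropC=-4, CropA=50
Best best-case = 50 → CropA.
Row minima: CropH=-10, CropB=-12, CropD=-11, CropF=-12, CropC=-20, CropA=-20
Best worst-case = -10 → CropH.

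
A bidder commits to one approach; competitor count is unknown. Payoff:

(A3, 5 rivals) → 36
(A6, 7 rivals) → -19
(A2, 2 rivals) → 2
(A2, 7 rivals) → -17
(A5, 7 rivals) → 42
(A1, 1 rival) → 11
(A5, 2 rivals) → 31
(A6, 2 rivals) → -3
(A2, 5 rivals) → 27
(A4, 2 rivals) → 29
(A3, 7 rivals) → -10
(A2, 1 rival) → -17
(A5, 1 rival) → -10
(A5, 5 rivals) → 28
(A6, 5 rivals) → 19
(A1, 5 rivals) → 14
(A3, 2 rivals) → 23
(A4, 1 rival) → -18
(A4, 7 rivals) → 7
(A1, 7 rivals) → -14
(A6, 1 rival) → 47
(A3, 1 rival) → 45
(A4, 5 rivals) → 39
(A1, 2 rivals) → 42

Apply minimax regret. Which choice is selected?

A3

Column bests: 1 rival=47, 2 rivals=42, 5 rivals=39, 7 rivals=42.
A1 regrets: 36, 0, 25, 56 → max 56
A2 regrets: 64, 40, 12, 59 → max 64
A3 regrets: 2, 19, 3, 52 → max 52
A4 regrets: 65, 13, 0, 35 → max 65
A5 regrets: 57, 11, 11, 0 → max 57
A6 regrets: 0, 45, 20, 61 → max 61
Smallest max regret = 52 → A3.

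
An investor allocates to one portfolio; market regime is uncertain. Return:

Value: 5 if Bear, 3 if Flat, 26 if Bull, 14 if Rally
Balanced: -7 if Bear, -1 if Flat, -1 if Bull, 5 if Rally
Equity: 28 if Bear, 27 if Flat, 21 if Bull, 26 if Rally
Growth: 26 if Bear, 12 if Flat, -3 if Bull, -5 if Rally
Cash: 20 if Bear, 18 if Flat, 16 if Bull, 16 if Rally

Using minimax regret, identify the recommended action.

Equity

Column bests: Bear=28, Flat=27, Bull=26, Rally=26.
Value regrets: 23, 24, 0, 12 → max 24
Balanced regrets: 35, 28, 27, 21 → max 35
Equity regrets: 0, 0, 5, 0 → max 5
Growth regrets: 2, 15, 29, 31 → max 31
Cash regrets: 8, 9, 10, 10 → max 10
Smallest max regret = 5 → Equity.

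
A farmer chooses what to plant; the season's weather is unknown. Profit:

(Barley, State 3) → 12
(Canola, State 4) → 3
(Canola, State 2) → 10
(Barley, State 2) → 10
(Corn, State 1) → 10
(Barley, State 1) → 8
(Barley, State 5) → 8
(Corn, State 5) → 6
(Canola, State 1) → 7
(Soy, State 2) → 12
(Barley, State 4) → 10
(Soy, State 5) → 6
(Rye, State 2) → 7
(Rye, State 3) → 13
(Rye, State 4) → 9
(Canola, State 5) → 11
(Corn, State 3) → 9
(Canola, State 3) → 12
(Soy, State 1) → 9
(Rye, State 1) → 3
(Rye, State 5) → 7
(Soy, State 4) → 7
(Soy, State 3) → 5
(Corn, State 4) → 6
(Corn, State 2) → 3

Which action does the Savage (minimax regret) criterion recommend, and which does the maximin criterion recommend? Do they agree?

Column bests: State 1=10, State 2=12, State 3=13, State 4=10, State 5=11.
Canola regrets: 3, 2, 1, 7, 0 → max 7
Corn regrets: 0, 9, 4, 4, 5 → max 9
Rye regrets: 7, 5, 0, 1, 4 → max 7
Soy regrets: 1, 0, 8, 3, 5 → max 8
Barley regrets: 2, 2, 1, 0, 3 → max 3
Smallest max regret = 3 → Barley.
Row minima: Canola=3, Corn=3, Rye=3, Soy=5, Barley=8
Best worst-case = 8 → Barley.

minimax regret → Barley; maximin → Barley (agree)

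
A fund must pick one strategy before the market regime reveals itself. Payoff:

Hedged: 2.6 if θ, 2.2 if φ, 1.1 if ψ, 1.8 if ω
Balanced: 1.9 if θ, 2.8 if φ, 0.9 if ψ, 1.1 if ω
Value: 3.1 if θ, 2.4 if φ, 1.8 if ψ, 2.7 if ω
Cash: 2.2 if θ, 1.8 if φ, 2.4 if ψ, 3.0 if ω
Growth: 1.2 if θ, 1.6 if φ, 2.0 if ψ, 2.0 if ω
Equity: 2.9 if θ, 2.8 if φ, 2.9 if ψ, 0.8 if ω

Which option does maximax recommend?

Row maxima: Hedged=2.6, Balanced=2.8, Value=3.1, Cash=3.0, Growth=2.0, Equity=2.9
Best best-case = 3.1 → Value.

Value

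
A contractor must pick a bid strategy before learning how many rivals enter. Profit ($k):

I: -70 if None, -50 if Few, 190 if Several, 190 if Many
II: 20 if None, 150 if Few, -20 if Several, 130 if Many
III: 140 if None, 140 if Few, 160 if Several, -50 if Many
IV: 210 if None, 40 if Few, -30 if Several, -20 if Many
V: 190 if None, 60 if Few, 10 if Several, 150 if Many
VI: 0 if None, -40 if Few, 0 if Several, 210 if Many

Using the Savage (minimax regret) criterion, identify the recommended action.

V

Column bests: None=210, Few=150, Several=190, Many=210.
I regrets: 280, 200, 0, 20 → max 280
II regrets: 190, 0, 210, 80 → max 210
III regrets: 70, 10, 30, 260 → max 260
IV regrets: 0, 110, 220, 230 → max 230
V regrets: 20, 90, 180, 60 → max 180
VI regrets: 210, 190, 190, 0 → max 210
Smallest max regret = 180 → V.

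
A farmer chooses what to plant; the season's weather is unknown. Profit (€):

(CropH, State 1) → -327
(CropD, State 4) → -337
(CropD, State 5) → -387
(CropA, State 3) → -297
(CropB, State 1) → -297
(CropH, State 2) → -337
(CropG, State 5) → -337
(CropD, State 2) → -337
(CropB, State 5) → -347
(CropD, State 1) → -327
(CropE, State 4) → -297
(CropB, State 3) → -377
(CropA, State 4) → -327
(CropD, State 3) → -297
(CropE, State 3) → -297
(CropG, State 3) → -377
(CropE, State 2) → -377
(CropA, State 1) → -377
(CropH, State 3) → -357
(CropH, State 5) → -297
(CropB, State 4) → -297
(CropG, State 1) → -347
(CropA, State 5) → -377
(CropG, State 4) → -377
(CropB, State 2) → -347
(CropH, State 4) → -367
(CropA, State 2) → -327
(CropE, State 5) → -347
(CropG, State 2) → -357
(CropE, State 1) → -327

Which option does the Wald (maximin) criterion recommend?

Row minima: CropE=-377, CropH=-367, CropB=-377, CropA=-377, CropD=-387, CropG=-377
Best worst-case = -367 → CropH.

CropH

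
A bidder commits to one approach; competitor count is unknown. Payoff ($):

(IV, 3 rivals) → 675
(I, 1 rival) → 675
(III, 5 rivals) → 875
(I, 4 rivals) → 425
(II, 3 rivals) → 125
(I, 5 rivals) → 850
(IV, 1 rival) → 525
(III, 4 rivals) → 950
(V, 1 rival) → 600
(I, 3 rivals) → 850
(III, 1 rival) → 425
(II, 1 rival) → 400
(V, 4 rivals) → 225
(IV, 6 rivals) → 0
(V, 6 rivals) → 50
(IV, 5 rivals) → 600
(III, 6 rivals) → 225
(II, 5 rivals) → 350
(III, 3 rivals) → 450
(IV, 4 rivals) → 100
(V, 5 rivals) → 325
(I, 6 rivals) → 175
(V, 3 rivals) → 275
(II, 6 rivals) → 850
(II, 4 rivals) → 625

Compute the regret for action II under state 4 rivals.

325

Best payoff under 4 rivals is 950.
Regret = 950 − 625 = 325.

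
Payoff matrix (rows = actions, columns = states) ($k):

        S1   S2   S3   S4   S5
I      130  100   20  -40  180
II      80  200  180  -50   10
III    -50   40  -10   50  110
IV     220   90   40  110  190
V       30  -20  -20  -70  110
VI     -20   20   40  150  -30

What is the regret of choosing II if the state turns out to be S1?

Best payoff under S1 is 220.
Regret = 220 − 80 = 140.

140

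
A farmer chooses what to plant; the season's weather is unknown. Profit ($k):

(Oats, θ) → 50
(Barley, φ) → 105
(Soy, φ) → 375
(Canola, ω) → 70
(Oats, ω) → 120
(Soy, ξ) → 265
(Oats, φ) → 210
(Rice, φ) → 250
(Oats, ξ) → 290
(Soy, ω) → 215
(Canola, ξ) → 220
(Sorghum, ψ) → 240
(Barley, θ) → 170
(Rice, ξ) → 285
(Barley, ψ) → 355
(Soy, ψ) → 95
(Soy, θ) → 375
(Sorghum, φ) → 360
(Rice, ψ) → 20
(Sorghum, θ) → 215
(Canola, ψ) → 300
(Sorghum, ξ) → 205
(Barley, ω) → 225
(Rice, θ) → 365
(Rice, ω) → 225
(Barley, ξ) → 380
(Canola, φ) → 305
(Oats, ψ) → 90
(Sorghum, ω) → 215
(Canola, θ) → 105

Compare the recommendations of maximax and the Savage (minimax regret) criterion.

Row maxima: Soy=375, Barley=380, Sorghum=360, Rice=365, Oats=290, Canola=305
Best best-case = 380 → Barley.
Column bests: θ=375, φ=375, ψ=355, ω=225, ξ=380.
Soy regrets: 0, 0, 260, 10, 115 → max 260
Barley regrets: 205, 270, 0, 0, 0 → max 270
Sorghum regrets: 160, 15, 115, 10, 175 → max 175
Rice regrets: 10, 125, 335, 0, 95 → max 335
Oats regrets: 325, 165, 265, 105, 90 → max 325
Canola regrets: 270, 70, 55, 155, 160 → max 270
Smallest max regret = 175 → Sorghum.

maximax → Barley; minimax regret → Sorghum (disagree)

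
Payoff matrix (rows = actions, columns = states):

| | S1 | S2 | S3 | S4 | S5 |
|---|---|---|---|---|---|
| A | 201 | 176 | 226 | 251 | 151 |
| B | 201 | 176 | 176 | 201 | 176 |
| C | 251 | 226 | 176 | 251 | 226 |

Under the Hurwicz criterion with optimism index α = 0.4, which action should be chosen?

C

A: 0.4·251 + 0.6·151 = 191
B: 0.4·201 + 0.6·176 = 186
C: 0.4·251 + 0.6·176 = 206
Highest Hurwicz score = 206 → C.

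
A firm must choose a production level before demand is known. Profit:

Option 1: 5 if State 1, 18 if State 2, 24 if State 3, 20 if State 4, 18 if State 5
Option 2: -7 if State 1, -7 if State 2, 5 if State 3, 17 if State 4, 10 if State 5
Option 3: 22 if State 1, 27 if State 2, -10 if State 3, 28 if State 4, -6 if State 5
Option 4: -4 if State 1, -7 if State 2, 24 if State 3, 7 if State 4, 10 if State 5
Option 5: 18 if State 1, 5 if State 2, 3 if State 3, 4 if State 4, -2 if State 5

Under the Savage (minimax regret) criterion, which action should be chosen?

Column bests: State 1=22, State 2=27, State 3=24, State 4=28, State 5=18.
Option 1 regrets: 17, 9, 0, 8, 0 → max 17
Option 2 regrets: 29, 34, 19, 11, 8 → max 34
Option 3 regrets: 0, 0, 34, 0, 24 → max 34
Option 4 regrets: 26, 34, 0, 21, 8 → max 34
Option 5 regrets: 4, 22, 21, 24, 20 → max 24
Smallest max regret = 17 → Option 1.

Option 1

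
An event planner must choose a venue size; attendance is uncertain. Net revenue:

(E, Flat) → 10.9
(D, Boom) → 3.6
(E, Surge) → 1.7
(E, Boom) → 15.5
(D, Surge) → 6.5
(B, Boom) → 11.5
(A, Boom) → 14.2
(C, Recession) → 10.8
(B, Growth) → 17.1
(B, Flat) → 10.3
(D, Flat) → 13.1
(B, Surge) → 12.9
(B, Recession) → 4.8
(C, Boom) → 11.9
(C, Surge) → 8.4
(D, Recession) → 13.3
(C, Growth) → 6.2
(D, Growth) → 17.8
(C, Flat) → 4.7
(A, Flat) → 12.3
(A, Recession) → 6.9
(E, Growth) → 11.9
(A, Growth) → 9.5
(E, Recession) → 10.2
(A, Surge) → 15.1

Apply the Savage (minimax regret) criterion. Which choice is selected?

A

Column bests: Recession=13.3, Flat=13.1, Growth=17.8, Boom=15.5, Surge=15.1.
A regrets: 6.4, 0.8, 8.3, 1.3, 0.0 → max 8.3
B regrets: 8.5, 2.8, 0.7, 4.0, 2.2 → max 8.5
C regrets: 2.5, 8.4, 11.6, 3.6, 6.7 → max 11.6
D regrets: 0.0, 0.0, 0.0, 11.9, 8.6 → max 11.9
E regrets: 3.1, 2.2, 5.9, 0.0, 13.4 → max 13.4
Smallest max regret = 8.3 → A.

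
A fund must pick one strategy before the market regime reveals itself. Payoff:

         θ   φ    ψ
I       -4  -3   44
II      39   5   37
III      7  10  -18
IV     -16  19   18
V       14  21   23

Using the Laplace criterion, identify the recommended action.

Row averages: I=37/3, II=27, III=-1/3, IV=7, V=58/3
Highest average = 27 → II.

II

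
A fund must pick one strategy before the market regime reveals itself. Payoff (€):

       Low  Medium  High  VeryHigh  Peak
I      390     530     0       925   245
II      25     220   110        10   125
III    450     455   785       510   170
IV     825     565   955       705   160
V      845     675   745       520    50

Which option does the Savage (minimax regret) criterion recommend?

Column bests: Low=845, Medium=675, High=955, VeryHigh=925, Peak=245.
I regrets: 455, 145, 955, 0, 0 → max 955
II regrets: 820, 455, 845, 915, 120 → max 915
III regrets: 395, 220, 170, 415, 75 → max 415
IV regrets: 20, 110, 0, 220, 85 → max 220
V regrets: 0, 0, 210, 405, 195 → max 405
Smallest max regret = 220 → IV.

IV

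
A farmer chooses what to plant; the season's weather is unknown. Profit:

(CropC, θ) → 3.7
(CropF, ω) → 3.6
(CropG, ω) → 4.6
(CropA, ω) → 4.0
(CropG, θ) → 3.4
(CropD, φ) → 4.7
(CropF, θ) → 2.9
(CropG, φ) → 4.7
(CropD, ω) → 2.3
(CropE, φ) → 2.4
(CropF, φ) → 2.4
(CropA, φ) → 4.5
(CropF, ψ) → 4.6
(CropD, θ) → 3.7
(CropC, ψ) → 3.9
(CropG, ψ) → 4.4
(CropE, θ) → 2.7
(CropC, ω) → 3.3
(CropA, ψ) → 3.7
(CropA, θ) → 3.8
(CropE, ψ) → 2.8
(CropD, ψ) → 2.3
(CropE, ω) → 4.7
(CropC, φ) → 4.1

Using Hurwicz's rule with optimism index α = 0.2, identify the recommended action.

CropF: 0.2·4.6 + 0.8·2.4 = 2.84
CropC: 0.2·4.1 + 0.8·3.3 = 3.46
CropA: 0.2·4.5 + 0.8·3.7 = 3.86
CropD: 0.2·4.7 + 0.8·2.3 = 2.78
CropG: 0.2·4.7 + 0.8·3.4 = 3.66
CropE: 0.2·4.7 + 0.8·2.4 = 2.86
Highest Hurwicz score = 3.86 → CropA.

CropA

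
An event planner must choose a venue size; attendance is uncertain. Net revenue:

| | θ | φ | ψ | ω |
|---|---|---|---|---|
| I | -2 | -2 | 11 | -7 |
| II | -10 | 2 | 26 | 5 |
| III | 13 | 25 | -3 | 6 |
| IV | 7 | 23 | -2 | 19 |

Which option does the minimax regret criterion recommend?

Column bests: θ=13, φ=25, ψ=26, ω=19.
I regrets: 15, 27, 15, 26 → max 27
II regrets: 23, 23, 0, 14 → max 23
III regrets: 0, 0, 29, 13 → max 29
IV regrets: 6, 2, 28, 0 → max 28
Smallest max regret = 23 → II.

II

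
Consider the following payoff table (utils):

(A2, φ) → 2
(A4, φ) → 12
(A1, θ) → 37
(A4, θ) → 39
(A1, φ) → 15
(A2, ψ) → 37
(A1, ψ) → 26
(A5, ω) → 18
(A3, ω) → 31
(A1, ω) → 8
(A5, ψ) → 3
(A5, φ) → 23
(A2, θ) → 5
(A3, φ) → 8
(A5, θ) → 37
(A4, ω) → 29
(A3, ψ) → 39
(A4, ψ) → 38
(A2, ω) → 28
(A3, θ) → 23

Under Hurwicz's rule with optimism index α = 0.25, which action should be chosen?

A1: 0.25·37 + 0.75·8 = 15.25
A2: 0.25·37 + 0.75·2 = 10.75
A3: 0.25·39 + 0.75·8 = 15.75
A4: 0.25·39 + 0.75·12 = 18.75
A5: 0.25·37 + 0.75·3 = 11.5
Highest Hurwicz score = 18.75 → A4.

A4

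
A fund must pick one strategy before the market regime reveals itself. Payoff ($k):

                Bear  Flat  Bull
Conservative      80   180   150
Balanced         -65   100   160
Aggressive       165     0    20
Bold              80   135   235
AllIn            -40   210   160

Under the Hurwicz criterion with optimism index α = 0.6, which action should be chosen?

Bold

Conservative: 0.6·180 + 0.4·80 = 140
Balanced: 0.6·160 + 0.4·(-65) = 70
Aggressive: 0.6·165 + 0.4·0 = 99
Bold: 0.6·235 + 0.4·80 = 173
AllIn: 0.6·210 + 0.4·(-40) = 110
Highest Hurwicz score = 173 → Bold.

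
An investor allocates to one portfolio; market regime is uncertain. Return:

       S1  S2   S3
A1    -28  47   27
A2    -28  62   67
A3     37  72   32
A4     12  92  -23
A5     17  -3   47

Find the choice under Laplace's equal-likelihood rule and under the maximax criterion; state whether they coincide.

Row averages: A1=46/3, A2=101/3, A3=47, A4=27, A5=61/3
Highest average = 47 → A3.
Row maxima: A1=47, A2=67, A3=72, A4=92, A5=47
Best best-case = 92 → A4.

laplace → A3; maximax → A4 (disagree)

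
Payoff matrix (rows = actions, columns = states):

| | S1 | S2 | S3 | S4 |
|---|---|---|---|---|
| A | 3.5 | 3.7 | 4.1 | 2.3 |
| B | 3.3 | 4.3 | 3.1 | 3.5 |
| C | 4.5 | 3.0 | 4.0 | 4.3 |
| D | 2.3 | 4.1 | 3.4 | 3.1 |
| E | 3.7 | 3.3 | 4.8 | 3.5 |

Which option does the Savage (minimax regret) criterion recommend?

E

Column bests: S1=4.5, S2=4.3, S3=4.8, S4=4.3.
A regrets: 1.0, 0.6, 0.7, 2.0 → max 2.0
B regrets: 1.2, 0.0, 1.7, 0.8 → max 1.7
C regrets: 0.0, 1.3, 0.8, 0.0 → max 1.3
D regrets: 2.2, 0.2, 1.4, 1.2 → max 2.2
E regrets: 0.8, 1.0, 0.0, 0.8 → max 1.0
Smallest max regret = 1.0 → E.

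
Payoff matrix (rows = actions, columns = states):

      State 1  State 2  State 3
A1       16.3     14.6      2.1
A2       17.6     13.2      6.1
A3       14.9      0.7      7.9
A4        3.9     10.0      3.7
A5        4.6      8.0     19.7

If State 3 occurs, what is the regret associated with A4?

16.0

Best payoff under State 3 is 19.7.
Regret = 19.7 − 3.7 = 16.0.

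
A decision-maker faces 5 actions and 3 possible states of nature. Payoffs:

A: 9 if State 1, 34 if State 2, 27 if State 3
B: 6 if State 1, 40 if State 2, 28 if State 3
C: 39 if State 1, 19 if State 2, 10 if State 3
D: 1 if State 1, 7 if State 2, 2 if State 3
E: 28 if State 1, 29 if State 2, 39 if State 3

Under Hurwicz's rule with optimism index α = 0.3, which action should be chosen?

A: 0.3·34 + 0.7·9 = 16.5
B: 0.3·40 + 0.7·6 = 16.2
C: 0.3·39 + 0.7·10 = 18.7
D: 0.3·7 + 0.7·1 = 2.8
E: 0.3·39 + 0.7·28 = 31.3
Highest Hurwicz score = 31.3 → E.

E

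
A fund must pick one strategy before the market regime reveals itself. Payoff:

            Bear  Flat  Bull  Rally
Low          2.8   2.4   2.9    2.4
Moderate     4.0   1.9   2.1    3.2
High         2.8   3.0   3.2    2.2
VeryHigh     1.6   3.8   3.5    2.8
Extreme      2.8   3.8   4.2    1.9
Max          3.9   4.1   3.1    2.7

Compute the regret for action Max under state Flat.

0.0

Best payoff under Flat is 4.1.
Regret = 4.1 − 4.1 = 0.0.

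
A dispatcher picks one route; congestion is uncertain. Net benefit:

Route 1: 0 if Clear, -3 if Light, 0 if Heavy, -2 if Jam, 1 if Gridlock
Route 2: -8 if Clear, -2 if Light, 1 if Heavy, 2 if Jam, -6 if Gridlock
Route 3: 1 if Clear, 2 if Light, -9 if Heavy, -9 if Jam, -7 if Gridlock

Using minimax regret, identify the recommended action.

Route 1

Column bests: Clear=1, Light=2, Heavy=1, Jam=2, Gridlock=1.
Route 1 regrets: 1, 5, 1, 4, 0 → max 5
Route 2 regrets: 9, 4, 0, 0, 7 → max 9
Route 3 regrets: 0, 0, 10, 11, 8 → max 11
Smallest max regret = 5 → Route 1.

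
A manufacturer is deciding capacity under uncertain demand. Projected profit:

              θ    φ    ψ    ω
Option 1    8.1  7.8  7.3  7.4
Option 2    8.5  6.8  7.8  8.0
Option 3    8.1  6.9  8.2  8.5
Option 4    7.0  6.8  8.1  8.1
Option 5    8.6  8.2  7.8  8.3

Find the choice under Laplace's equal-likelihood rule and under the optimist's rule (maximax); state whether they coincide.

laplace → Option 5; maximax → Option 5 (agree)

Row averages: Option 1=7.65, Option 2=7.775, Option 3=7.925, Option 4=7.5, Option 5=8.225
Highest average = 8.225 → Option 5.
Row maxima: Option 1=8.1, Option 2=8.5, Option 3=8.5, Option 4=8.1, Option 5=8.6
Best best-case = 8.6 → Option 5.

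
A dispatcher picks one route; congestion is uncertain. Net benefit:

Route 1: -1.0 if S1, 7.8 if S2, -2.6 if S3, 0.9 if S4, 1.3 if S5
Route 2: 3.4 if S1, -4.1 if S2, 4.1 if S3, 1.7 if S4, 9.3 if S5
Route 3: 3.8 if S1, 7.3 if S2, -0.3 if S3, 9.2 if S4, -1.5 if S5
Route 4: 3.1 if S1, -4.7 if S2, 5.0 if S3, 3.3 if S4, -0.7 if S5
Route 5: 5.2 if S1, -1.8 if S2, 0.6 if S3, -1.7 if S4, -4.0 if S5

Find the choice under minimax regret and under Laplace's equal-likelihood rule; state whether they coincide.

minimax regret → Route 1; laplace → Route 3 (disagree)

Column bests: S1=5.2, S2=7.8, S3=5.0, S4=9.2, S5=9.3.
Route 1 regrets: 6.2, 0.0, 7.6, 8.3, 8.0 → max 8.3
Route 2 regrets: 1.8, 11.9, 0.9, 7.5, 0.0 → max 11.9
Route 3 regrets: 1.4, 0.5, 5.3, 0.0, 10.8 → max 10.8
Route 4 regrets: 2.1, 12.5, 0.0, 5.9, 10.0 → max 12.5
Route 5 regrets: 0.0, 9.6, 4.4, 10.9, 13.3 → max 13.3
Smallest max regret = 8.3 → Route 1.
Row averages: Route 1=1.28, Route 2=2.88, Route 3=3.7, Route 4=1.2, Route 5=-0.34
Highest average = 3.7 → Route 3.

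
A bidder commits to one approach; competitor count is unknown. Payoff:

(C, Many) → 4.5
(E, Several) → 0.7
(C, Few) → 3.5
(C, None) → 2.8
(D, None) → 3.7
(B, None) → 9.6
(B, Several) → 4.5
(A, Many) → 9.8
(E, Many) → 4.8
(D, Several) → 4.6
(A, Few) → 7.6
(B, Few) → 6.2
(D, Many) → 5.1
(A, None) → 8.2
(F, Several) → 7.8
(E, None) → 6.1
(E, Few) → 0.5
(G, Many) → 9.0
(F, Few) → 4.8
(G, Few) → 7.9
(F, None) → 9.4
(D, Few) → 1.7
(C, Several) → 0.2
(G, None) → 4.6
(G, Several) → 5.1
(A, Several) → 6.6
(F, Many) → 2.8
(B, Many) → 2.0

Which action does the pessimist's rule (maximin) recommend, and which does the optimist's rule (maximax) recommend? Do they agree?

Row minima: A=6.6, B=2.0, C=0.2, D=1.7, E=0.5, F=2.8, G=4.6
Best worst-case = 6.6 → A.
Row maxima: A=9.8, B=9.6, C=4.5, D=5.1, E=6.1, F=9.4, G=9.0
Best best-case = 9.8 → A.

maximin → A; maximax → A (agree)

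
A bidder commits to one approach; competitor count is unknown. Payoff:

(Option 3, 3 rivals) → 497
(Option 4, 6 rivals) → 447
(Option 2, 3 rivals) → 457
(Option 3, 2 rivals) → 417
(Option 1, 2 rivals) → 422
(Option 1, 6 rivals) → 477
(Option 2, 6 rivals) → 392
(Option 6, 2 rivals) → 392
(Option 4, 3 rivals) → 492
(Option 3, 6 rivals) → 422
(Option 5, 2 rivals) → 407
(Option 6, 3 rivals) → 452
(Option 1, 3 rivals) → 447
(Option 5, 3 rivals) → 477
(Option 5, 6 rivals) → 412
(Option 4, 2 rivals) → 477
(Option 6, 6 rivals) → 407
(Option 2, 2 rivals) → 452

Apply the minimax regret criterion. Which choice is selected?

Option 4

Column bests: 2 rivals=477, 3 rivals=497, 6 rivals=477.
Option 1 regrets: 55, 50, 0 → max 55
Option 2 regrets: 25, 40, 85 → max 85
Option 3 regrets: 60, 0, 55 → max 60
Option 4 regrets: 0, 5, 30 → max 30
Option 5 regrets: 70, 20, 65 → max 70
Option 6 regrets: 85, 45, 70 → max 85
Smallest max regret = 30 → Option 4.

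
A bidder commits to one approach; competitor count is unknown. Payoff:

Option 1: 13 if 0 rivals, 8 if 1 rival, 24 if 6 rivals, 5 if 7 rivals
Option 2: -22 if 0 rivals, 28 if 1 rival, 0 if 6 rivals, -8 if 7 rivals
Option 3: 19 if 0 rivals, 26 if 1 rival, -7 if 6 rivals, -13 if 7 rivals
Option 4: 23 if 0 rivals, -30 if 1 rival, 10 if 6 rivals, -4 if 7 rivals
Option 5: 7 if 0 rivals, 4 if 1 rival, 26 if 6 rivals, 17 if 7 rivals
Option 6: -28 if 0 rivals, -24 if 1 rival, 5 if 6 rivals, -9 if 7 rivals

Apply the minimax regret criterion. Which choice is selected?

Option 1

Column bests: 0 rivals=23, 1 rival=28, 6 rivals=26, 7 rivals=17.
Option 1 regrets: 10, 20, 2, 12 → max 20
Option 2 regrets: 45, 0, 26, 25 → max 45
Option 3 regrets: 4, 2, 33, 30 → max 33
Option 4 regrets: 0, 58, 16, 21 → max 58
Option 5 regrets: 16, 24, 0, 0 → max 24
Option 6 regrets: 51, 52, 21, 26 → max 52
Smallest max regret = 20 → Option 1.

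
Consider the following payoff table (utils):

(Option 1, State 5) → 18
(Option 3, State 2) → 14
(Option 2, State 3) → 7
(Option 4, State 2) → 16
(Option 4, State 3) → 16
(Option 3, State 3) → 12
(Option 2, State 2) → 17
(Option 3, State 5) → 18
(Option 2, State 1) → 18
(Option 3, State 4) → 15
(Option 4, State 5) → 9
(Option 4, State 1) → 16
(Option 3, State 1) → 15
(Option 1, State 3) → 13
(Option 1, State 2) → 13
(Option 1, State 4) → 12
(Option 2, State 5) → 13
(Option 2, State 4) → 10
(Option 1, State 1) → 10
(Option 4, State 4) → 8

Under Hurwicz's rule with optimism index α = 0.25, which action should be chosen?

Option 1: 0.25·18 + 0.75·10 = 12
Option 2: 0.25·18 + 0.75·7 = 9.75
Option 3: 0.25·18 + 0.75·12 = 13.5
Option 4: 0.25·16 + 0.75·8 = 10
Highest Hurwicz score = 13.5 → Option 3.

Option 3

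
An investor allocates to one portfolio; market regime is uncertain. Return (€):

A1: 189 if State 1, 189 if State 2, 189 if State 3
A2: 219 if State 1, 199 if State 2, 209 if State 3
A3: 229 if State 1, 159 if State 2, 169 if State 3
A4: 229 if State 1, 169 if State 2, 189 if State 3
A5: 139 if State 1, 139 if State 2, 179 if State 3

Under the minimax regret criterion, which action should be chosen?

Column bests: State 1=229, State 2=199, State 3=209.
A1 regrets: 40, 10, 20 → max 40
A2 regrets: 10, 0, 0 → max 10
A3 regrets: 0, 40, 40 → max 40
A4 regrets: 0, 30, 20 → max 30
A5 regrets: 90, 60, 30 → max 90
Smallest max regret = 10 → A2.

A2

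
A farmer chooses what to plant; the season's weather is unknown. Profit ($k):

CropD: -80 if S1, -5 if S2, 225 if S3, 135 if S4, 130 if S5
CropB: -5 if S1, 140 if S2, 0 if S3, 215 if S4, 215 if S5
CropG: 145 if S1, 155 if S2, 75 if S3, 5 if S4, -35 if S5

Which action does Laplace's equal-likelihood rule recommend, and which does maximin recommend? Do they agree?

Row averages: CropD=81, CropB=113, CropG=69
Highest average = 113 → CropB.
Row minima: CropD=-80, CropB=-5, CropG=-35
Best worst-case = -5 → CropB.

laplace → CropB; maximin → CropB (agree)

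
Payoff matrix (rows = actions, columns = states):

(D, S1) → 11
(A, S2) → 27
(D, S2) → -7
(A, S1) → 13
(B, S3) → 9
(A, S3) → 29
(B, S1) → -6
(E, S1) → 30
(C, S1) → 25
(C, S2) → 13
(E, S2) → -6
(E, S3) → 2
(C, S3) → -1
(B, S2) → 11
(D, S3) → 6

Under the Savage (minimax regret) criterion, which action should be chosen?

A

Column bests: S1=30, S2=27, S3=29.
A regrets: 17, 0, 0 → max 17
B regrets: 36, 16, 20 → max 36
C regrets: 5, 14, 30 → max 30
D regrets: 19, 34, 23 → max 34
E regrets: 0, 33, 27 → max 33
Smallest max regret = 17 → A.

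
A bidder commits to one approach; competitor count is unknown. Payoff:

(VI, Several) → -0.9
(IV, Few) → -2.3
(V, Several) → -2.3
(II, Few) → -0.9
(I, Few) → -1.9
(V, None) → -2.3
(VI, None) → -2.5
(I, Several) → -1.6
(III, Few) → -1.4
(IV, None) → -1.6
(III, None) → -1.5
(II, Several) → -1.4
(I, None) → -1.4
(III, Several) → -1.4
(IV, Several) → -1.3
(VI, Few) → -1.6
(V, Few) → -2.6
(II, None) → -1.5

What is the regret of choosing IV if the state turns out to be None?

0.2

Best payoff under None is -1.4.
Regret = -1.4 − (-1.6) = 0.2.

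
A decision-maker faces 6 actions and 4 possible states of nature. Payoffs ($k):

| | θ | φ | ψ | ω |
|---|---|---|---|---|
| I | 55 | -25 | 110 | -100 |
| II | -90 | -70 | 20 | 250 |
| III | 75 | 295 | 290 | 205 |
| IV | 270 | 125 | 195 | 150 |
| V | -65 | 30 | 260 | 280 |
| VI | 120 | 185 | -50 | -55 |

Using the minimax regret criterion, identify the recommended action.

Column bests: θ=270, φ=295, ψ=290, ω=280.
I regrets: 215, 320, 180, 380 → max 380
II regrets: 360, 365, 270, 30 → max 365
III regrets: 195, 0, 0, 75 → max 195
IV regrets: 0, 170, 95, 130 → max 170
V regrets: 335, 265, 30, 0 → max 335
VI regrets: 150, 110, 340, 335 → max 340
Smallest max regret = 170 → IV.

IV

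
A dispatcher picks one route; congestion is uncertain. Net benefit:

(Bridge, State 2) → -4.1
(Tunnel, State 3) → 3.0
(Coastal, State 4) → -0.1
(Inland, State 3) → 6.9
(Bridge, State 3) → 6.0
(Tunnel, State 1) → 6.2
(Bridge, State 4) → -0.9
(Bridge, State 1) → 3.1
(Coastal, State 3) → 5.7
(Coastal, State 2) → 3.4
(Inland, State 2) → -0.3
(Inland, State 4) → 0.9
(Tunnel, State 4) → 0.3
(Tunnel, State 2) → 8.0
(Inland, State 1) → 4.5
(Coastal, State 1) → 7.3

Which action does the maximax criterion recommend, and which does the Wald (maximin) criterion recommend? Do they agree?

Row maxima: Bridge=6.0, Tunnel=8.0, Coastal=7.3, Inland=6.9
Best best-case = 8.0 → Tunnel.
Row minima: Bridge=-4.1, Tunnel=0.3, Coastal=-0.1, Inland=-0.3
Best worst-case = 0.3 → Tunnel.

maximax → Tunnel; maximin → Tunnel (agree)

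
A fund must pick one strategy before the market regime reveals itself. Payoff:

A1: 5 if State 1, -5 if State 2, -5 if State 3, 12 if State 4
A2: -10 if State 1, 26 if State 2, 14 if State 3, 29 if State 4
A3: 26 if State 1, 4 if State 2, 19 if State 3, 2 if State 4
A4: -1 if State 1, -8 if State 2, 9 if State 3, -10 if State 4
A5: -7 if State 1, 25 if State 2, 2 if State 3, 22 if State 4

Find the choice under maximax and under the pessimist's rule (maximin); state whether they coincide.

Row maxima: A1=12, A2=29, A3=26, A4=9, A5=25
Best best-case = 29 → A2.
Row minima: A1=-5, A2=-10, A3=2, A4=-10, A5=-7
Best worst-case = 2 → A3.

maximax → A2; maximin → A3 (disagree)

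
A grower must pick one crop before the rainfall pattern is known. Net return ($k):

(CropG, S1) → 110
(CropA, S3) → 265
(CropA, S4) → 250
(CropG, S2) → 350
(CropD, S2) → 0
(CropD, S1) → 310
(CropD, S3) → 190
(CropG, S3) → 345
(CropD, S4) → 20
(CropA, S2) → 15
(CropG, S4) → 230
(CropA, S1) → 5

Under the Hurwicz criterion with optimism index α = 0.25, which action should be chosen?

CropD: 0.25·310 + 0.75·0 = 77.5
CropA: 0.25·265 + 0.75·5 = 70
CropG: 0.25·350 + 0.75·110 = 170
Highest Hurwicz score = 170 → CropG.

CropG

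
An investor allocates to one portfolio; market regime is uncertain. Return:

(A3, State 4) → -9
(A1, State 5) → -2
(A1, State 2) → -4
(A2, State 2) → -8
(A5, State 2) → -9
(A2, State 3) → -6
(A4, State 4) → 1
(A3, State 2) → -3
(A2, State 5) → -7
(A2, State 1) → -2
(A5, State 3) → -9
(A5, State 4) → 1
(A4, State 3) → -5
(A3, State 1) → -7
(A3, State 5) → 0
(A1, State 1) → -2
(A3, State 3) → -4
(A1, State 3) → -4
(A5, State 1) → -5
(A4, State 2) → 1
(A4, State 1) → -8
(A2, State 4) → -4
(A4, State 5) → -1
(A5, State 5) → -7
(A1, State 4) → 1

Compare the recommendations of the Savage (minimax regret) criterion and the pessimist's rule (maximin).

Column bests: State 1=-2, State 2=1, State 3=-4, State 4=1, State 5=0.
A1 regrets: 0, 5, 0, 0, 2 → max 5
A2 regrets: 0, 9, 2, 5, 7 → max 9
A3 regrets: 5, 4, 0, 10, 0 → max 10
A4 regrets: 6, 0, 1, 0, 1 → max 6
A5 regrets: 3, 10, 5, 0, 7 → max 10
Smallest max regret = 5 → A1.
Row minima: A1=-4, A2=-8, A3=-9, A4=-8, A5=-9
Best worst-case = -4 → A1.

minimax regret → A1; maximin → A1 (agree)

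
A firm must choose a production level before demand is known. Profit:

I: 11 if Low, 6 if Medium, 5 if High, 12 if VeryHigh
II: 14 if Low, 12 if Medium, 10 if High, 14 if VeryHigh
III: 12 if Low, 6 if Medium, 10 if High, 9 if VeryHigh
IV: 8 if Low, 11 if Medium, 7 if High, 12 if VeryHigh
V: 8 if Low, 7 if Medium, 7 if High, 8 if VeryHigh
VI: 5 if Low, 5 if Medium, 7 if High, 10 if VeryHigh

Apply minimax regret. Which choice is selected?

II

Column bests: Low=14, Medium=12, High=10, VeryHigh=14.
I regrets: 3, 6, 5, 2 → max 6
II regrets: 0, 0, 0, 0 → max 0
III regrets: 2, 6, 0, 5 → max 6
IV regrets: 6, 1, 3, 2 → max 6
V regrets: 6, 5, 3, 6 → max 6
VI regrets: 9, 7, 3, 4 → max 9
Smallest max regret = 0 → II.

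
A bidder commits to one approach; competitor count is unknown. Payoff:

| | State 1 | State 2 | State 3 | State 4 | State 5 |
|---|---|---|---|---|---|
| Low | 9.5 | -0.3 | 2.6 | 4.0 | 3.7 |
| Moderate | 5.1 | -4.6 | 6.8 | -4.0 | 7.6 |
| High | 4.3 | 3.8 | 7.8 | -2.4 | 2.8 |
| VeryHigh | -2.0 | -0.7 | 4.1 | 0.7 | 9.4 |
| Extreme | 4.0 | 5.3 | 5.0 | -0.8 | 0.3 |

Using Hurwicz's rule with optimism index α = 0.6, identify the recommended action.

Low: 0.6·9.5 + 0.4·(-0.3) = 5.58
Moderate: 0.6·7.6 + 0.4·(-4.6) = 2.72
High: 0.6·7.8 + 0.4·(-2.4) = 3.72
VeryHigh: 0.6·9.4 + 0.4·(-2.0) = 4.84
Extreme: 0.6·5.3 + 0.4·(-0.8) = 2.86
Highest Hurwicz score = 5.58 → Low.

Low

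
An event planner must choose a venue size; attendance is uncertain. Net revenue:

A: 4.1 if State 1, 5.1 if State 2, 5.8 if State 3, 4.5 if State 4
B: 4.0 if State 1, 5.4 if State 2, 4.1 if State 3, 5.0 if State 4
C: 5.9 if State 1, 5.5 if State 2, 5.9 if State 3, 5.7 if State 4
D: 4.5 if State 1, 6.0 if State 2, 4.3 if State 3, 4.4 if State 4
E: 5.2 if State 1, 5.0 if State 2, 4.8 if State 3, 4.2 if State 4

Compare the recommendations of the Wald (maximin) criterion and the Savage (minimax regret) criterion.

maximin → C; minimax regret → C (agree)

Row minima: A=4.1, B=4.0, C=5.5, D=4.3, E=4.2
Best worst-case = 5.5 → C.
Column bests: State 1=5.9, State 2=6.0, State 3=5.9, State 4=5.7.
A regrets: 1.8, 0.9, 0.1, 1.2 → max 1.8
B regrets: 1.9, 0.6, 1.8, 0.7 → max 1.9
C regrets: 0.0, 0.5, 0.0, 0.0 → max 0.5
D regrets: 1.4, 0.0, 1.6, 1.3 → max 1.6
E regrets: 0.7, 1.0, 1.1, 1.5 → max 1.5
Smallest max regret = 0.5 → C.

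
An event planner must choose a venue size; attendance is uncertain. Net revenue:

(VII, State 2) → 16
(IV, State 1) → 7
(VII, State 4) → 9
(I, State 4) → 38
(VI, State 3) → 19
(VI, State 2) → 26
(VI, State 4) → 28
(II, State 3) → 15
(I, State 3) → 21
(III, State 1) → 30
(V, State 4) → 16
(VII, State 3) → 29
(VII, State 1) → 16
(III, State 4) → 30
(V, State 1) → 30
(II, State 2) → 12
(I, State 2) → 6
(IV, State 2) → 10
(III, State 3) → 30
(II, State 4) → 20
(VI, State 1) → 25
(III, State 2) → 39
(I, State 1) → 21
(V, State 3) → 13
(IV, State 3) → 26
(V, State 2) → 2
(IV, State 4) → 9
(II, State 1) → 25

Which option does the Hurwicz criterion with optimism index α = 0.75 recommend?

I: 0.75·38 + 0.25·6 = 30
II: 0.75·25 + 0.25·12 = 21.75
III: 0.75·39 + 0.25·30 = 36.75
IV: 0.75·26 + 0.25·7 = 21.25
V: 0.75·30 + 0.25·2 = 23
VI: 0.75·28 + 0.25·19 = 25.75
VII: 0.75·29 + 0.25·9 = 24
Highest Hurwicz score = 36.75 → III.

III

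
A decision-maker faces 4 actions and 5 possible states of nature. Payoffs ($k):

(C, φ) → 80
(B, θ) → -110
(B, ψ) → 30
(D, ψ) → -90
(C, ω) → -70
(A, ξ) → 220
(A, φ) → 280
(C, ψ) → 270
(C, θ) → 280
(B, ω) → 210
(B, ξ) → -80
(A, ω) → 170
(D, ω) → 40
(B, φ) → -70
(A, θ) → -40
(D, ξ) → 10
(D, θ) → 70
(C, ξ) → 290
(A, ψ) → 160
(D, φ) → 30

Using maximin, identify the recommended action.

A

Row minima: A=-40, B=-110, C=-70, D=-90
Best worst-case = -40 → A.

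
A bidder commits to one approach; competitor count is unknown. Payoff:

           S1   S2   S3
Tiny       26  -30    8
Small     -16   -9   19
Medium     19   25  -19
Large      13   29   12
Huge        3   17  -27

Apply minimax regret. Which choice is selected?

Column bests: S1=26, S2=29, S3=19.
Tiny regrets: 0, 59, 11 → max 59
Small regrets: 42, 38, 0 → max 42
Medium regrets: 7, 4, 38 → max 38
Large regrets: 13, 0, 7 → max 13
Huge regrets: 23, 12, 46 → max 46
Smallest max regret = 13 → Large.

Large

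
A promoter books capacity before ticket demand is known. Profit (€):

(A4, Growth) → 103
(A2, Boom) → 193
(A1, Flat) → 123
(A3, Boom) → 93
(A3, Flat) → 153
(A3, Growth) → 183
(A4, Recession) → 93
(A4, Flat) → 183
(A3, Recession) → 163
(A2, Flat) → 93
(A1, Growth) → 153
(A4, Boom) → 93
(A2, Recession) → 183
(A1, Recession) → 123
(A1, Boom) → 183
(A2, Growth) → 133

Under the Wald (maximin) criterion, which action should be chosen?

Row minima: A1=123, A2=93, A3=93, A4=93
Best worst-case = 123 → A1.

A1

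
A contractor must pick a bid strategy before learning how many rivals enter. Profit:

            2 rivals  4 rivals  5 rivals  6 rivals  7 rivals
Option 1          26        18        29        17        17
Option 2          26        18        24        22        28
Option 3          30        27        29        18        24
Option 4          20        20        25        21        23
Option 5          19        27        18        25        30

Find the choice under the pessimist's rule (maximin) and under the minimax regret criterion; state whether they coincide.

Row minima: Option 1=17, Option 2=18, Option 3=18, Option 4=20, Option 5=18
Best worst-case = 20 → Option 4.
Column bests: 2 rivals=30, 4 rivals=27, 5 rivals=29, 6 rivals=25, 7 rivals=30.
Option 1 regrets: 4, 9, 0, 8, 13 → max 13
Option 2 regrets: 4, 9, 5, 3, 2 → max 9
Option 3 regrets: 0, 0, 0, 7, 6 → max 7
Option 4 regrets: 10, 7, 4, 4, 7 → max 10
Option 5 regrets: 11, 0, 11, 0, 0 → max 11
Smallest max regret = 7 → Option 3.

maximin → Option 4; minimax regret → Option 3 (disagree)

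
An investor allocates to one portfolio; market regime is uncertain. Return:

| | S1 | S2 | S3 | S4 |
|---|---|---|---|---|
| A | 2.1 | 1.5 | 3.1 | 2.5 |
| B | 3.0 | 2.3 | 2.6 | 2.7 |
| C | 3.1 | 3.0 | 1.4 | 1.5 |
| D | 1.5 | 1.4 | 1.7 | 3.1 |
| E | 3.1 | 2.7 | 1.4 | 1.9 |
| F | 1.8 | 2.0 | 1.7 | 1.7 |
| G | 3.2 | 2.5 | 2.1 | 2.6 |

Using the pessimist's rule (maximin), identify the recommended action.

B

Row minima: A=1.5, B=2.3, C=1.4, D=1.4, E=1.4, F=1.7, G=2.1
Best worst-case = 2.3 → B.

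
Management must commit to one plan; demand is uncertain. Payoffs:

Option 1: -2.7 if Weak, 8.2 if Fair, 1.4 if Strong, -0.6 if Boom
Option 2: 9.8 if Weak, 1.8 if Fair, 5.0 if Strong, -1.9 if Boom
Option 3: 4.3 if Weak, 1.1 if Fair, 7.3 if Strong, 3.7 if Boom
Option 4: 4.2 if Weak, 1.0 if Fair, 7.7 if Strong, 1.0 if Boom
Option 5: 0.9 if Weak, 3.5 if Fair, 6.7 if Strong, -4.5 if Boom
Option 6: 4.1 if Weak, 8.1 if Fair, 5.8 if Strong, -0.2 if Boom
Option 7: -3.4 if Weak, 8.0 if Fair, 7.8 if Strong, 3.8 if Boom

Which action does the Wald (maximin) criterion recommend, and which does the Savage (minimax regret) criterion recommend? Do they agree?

Row minima: Option 1=-2.7, Option 2=-1.9, Option 3=1.1, Option 4=1.0, Option 5=-4.5, Option 6=-0.2, Option 7=-3.4
Best worst-case = 1.1 → Option 3.
Column bests: Weak=9.8, Fair=8.2, Strong=7.8, Boom=3.8.
Option 1 regrets: 12.5, 0.0, 6.4, 4.4 → max 12.5
Option 2 regrets: 0.0, 6.4, 2.8, 5.7 → max 6.4
Option 3 regrets: 5.5, 7.1, 0.5, 0.1 → max 7.1
Option 4 regrets: 5.6, 7.2, 0.1, 2.8 → max 7.2
Option 5 regrets: 8.9, 4.7, 1.1, 8.3 → max 8.9
Option 6 regrets: 5.7, 0.1, 2.0, 4.0 → max 5.7
Option 7 regrets: 13.2, 0.2, 0.0, 0.0 → max 13.2
Smallest max regret = 5.7 → Option 6.

maximin → Option 3; minimax regret → Option 6 (disagree)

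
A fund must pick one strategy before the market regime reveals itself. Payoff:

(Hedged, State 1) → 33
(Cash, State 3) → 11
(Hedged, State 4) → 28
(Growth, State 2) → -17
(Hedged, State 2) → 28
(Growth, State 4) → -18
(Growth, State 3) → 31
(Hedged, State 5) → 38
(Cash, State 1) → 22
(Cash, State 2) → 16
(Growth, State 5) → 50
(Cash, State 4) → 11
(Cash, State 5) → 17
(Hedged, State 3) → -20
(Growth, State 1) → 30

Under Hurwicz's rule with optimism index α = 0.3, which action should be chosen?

Cash: 0.3·22 + 0.7·11 = 14.3
Growth: 0.3·50 + 0.7·(-18) = 2.4
Hedged: 0.3·38 + 0.7·(-20) = -2.6
Highest Hurwicz score = 14.3 → Cash.

Cash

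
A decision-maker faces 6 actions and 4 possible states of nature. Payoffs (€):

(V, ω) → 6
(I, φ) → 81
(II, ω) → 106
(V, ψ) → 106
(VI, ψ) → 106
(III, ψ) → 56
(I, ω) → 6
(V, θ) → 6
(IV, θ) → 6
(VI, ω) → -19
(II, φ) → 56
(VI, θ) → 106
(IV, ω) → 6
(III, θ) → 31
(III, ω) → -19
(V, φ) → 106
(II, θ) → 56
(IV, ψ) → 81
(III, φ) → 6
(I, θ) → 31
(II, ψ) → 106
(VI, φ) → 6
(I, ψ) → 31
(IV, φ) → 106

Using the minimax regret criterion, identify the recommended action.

II

Column bests: θ=106, φ=106, ψ=106, ω=106.
I regrets: 75, 25, 75, 100 → max 100
II regrets: 50, 50, 0, 0 → max 50
III regrets: 75, 100, 50, 125 → max 125
IV regrets: 100, 0, 25, 100 → max 100
V regrets: 100, 0, 0, 100 → max 100
VI regrets: 0, 100, 0, 125 → max 125
Smallest max regret = 50 → II.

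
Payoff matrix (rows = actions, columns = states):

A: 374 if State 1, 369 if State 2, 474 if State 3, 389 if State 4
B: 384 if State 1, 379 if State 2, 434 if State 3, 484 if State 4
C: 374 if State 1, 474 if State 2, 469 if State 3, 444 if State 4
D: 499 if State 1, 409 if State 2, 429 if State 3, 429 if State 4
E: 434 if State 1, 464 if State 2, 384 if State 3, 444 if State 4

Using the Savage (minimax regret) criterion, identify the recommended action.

D

Column bests: State 1=499, State 2=474, State 3=474, State 4=484.
A regrets: 125, 105, 0, 95 → max 125
B regrets: 115, 95, 40, 0 → max 115
C regrets: 125, 0, 5, 40 → max 125
D regrets: 0, 65, 45, 55 → max 65
E regrets: 65, 10, 90, 40 → max 90
Smallest max regret = 65 → D.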